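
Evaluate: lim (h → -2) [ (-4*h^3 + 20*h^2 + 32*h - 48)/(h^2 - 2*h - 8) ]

16

Since h = -2 makes numerator and denominator zero, (h + 2) divides both.
Cancelling it gives (-4*h^2 + 28*h - 24)/(h - 4); now plug in h = -2 to get 16.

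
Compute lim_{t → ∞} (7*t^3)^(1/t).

1

Base → ∞ and exponent → 0: an ∞^0 form.
Take logs: (1/t)·ln(7·t^3) = (ln 7 + 3·ln t)/t → 0.
So the limit is e^0 = 1.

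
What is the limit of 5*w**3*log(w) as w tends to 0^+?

This is a 0·(−∞) form. Rewrite as 5·ln(w) / w^(−3) and apply L'Hôpital:
the derivative quotient is 5·(1/w) / (−3·w^(−4)) = (-5/3)·w^3 → 0.

0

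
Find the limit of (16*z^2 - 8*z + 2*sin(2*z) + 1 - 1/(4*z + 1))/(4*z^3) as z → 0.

Substitution gives 0/0; apply L'Hôpital's rule 3 times.
After differentiating numerator and denominator 3 times the quotient is (-16*cos(2*z) + 384/(4*z + 1)^4)/(24); at z = 0 this is 46/3.

46/3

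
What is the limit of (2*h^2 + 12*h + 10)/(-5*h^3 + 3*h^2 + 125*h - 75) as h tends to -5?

At h = -5 both the top and bottom vanish — a removable singularity. Factoring out (h + 5) from each leaves (2*h + 2)/(-5*h^2 + 28*h - 15), which at h = -5 equals 1/35.

1/35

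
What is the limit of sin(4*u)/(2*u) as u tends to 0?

Substitution gives 0/0.
Write it as (4/2)·sin(4u)/(4u); since sin(θ)/θ → 1, the limit is 2.

2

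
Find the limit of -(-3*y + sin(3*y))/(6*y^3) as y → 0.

3/4

Direct substitution gives 0/0.
Apply L'Hôpital: lim (3*cos(3*y) - 3)/(-18*y^2), still 0/0.
Apply L'Hôpital: lim (-9*sin(3*y))/(-36*y), still 0/0.
After 3 applications of L'Hôpital's rule the quotient is (-27*cos(3*y))/(-36); substituting y = 0 gives 3/4.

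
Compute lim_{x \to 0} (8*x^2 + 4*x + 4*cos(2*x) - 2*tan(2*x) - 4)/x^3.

Substitution gives 0/0; apply L'Hôpital's rule 3 times.
After differentiating numerator and denominator 3 times the quotient is (32*sin(2*x) - 96*tan(2*x)^4 - 128*tan(2*x)^2 - 32)/(6); at x = 0 this is -16/3.

-16/3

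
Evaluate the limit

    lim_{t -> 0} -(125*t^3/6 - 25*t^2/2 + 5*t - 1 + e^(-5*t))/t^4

Direct substitution gives 0/0.
Apply L'Hôpital: lim (125*t^2/2 - 25*t + 5 - 5*e^(-5*t))/(-4*t^3), still 0/0.
Apply L'Hôpital: lim (125*t - 25 + 25*e^(-5*t))/(-12*t^2), still 0/0.
Apply L'Hôpital: lim (125 - 125*e^(-5*t))/(-24*t), still 0/0.
After 4 applications of L'Hôpital's rule the quotient is (625*e^(-5*t))/(-24); substituting t = 0 gives -625/24.

-625/24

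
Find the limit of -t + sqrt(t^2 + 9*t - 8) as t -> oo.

9/2

An ∞ − ∞ form. Rationalising with the conjugate, the difference becomes (9t - 8) / (√(t^2 + 9*t - 8) + t).
For large t the denominator behaves like 2·t, so the quotient tends to 9/2 = 9/2.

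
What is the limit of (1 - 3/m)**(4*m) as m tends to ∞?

Let L be the limit and take ln: ln L = lim (4m)·ln(1 - 3/m) = lim (4m)·(-3/m + O(1/m²)) = -12.
Hence L = e^(-12).

e^(-12)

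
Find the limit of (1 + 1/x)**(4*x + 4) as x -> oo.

Let L be the limit and take ln: ln L = lim (4x + 4)·ln(1 + 1/x) = lim (4x + 4)·(1/x + O(1/x²)) = 4.
Hence L = e^(4).

e^(4)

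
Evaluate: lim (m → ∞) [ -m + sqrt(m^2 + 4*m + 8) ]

2

This has the form ∞ − ∞. Multiply and divide by the conjugate √(m^2 + 4*m + 8) + m.
That gives (4m + 8) / (√(m^2 + 4*m + 8) + m).
Divide numerator and denominator by m: the limit is 4/(2·1) = 2.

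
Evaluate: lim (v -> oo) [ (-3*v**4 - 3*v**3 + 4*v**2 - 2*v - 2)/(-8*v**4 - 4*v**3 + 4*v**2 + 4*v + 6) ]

3/8

Numerator and denominator both have degree 4.
Dividing every term by v^4, all lower-order terms vanish and the limit is the ratio of leading coefficients, -3/(-8) = 3/8.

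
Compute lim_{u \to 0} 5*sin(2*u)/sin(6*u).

Substitution gives 0/0.
Divide numerator and denominator by u: sin(2u)/u → 2 and sin(6u)/u → 6, so the limit is 5·2/6 = 5/3.

5/3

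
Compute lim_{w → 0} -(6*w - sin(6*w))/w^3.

-36

Direct substitution gives 0/0.
Apply L'Hôpital: lim (6 - 6*cos(6*w))/(-3*w^2), still 0/0.
Apply L'Hôpital: lim (36*sin(6*w))/(-6*w), still 0/0.
After 3 applications of L'Hôpital's rule the quotient is (216*cos(6*w))/(-6); substituting w = 0 gives -36.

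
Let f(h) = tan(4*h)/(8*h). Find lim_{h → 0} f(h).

1/2

Substitution gives 0/0.
Since tan(u)/u → 1 as u → 0, tan(4h)/(4h) → 1 and the limit is 4/8 = 1/2.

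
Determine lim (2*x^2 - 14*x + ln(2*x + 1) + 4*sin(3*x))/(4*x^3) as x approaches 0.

Substitution gives 0/0 (the numerator vanishes to order 3).
Expand each term to order x^3: the coefficient of x^3 in ln(1 + 2x) is 8/3 and in 4·sin(3x) is -18.
Lower-order terms cancel with the polynomial part, so the numerator is (-46/3)·x^3 + o(x^3), and the limit is (-46/3)/(4) = -23/6.

-23/6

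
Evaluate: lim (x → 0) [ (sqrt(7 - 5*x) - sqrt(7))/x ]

Substitution gives 0/0. Multiply numerator and denominator by the conjugate √(7 - 5x) + √7.
The numerator becomes (7 - 5x) − 7 = -5x, so the expression simplifies to -5/(√(7 - 5x) + √7).
Letting x → 0 gives -5/(2√7) = -5*√(7)/14.

-5*√(7)/14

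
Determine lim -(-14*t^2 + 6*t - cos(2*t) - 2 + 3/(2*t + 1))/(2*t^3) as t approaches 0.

Substitution gives 0/0; apply L'Hôpital's rule 3 times.
After differentiating numerator and denominator 3 times the quotient is (-8*sin(2*t) - 144/(2*t + 1)^4)/(-12); at t = 0 this is 12.

12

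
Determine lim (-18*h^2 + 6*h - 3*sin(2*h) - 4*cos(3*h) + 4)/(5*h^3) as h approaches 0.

Substitution gives 0/0; apply L'Hôpital's rule 3 times.
After differentiating numerator and denominator 3 times the quotient is (-108*sin(3*h) + 24*cos(2*h))/(30); at h = 0 this is 4/5.

4/5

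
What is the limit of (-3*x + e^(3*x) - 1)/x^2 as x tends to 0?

9/2

Direct substitution gives 0/0.
Apply L'Hôpital: lim (3*e^(3*x) - 3)/(2*x), still 0/0.
After 2 applications of L'Hôpital's rule the quotient is (9*e^(3*x))/(2); substituting x = 0 gives 9/2.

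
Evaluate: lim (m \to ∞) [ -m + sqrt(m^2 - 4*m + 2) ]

-2

This has the form ∞ − ∞. Multiply and divide by the conjugate √(m^2 - 4*m + 2) + m.
That gives (-4m + 2) / (√(m^2 - 4*m + 2) + m).
Divide numerator and denominator by m: the limit is -4/(2·1) = -2.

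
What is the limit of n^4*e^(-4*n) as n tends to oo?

0

Write as n^4/e^{4n}, an ∞/∞ form.
Exponential growth dominates any polynomial, so repeated L'Hôpital (or the standard result) gives 0.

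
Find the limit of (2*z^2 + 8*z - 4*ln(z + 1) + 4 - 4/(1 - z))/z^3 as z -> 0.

Substitution gives 0/0 (the numerator vanishes to order 3).
Expand each term to order z^3: the coefficient of z^3 in -4·ln(1 + z) is -4/3 and in -4·1/(1 - z) is -4.
Lower-order terms cancel with the polynomial part, so the numerator is (-16/3)·z^3 + o(z^3), and the limit is (-16/3)/(1) = -16/3.

-16/3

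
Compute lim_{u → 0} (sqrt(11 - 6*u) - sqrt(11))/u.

Substitution gives 0/0. Multiply numerator and denominator by the conjugate √(11 - 6u) + √11.
The numerator becomes (11 - 6u) − 11 = -6u, so the expression simplifies to -6/(√(11 - 6u) + √11).
Letting u → 0 gives -6/(2√11) = -3*√(11)/11.

-3*√(11)/11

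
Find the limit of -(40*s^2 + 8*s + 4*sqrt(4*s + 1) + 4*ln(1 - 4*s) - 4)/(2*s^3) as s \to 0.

104/3

Substitution gives 0/0 (the numerator vanishes to order 3).
Expand each term to order s^3: the coefficient of s^3 in 4·√(1 + 4s) is 16 and in 4·ln(1 - 4s) is -256/3.
Lower-order terms cancel with the polynomial part, so the numerator is (-208/3)·s^3 + o(s^3), and the limit is (-208/3)/(-2) = 104/3.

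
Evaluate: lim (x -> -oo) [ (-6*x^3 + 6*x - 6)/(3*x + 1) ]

-∞

The numerator has higher degree (3 > 1); the quotient behaves like (-6/(3))·x^2 for large |x|.
As x → −∞ this diverges to -∞.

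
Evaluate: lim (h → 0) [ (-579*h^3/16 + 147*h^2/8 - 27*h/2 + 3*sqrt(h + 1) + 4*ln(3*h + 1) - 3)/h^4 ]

-10383/128

Substitution gives 0/0; apply L'Hôpital's rule 4 times.
After differentiating numerator and denominator 4 times the quotient is (-1944/(3*h + 1)^4 - 45/(16*(h + 1)^(7/2)))/(24); at h = 0 this is -10383/128.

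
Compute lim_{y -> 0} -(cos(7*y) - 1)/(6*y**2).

Direct substitution gives 0/0.
Apply L'Hôpital: lim (-7*sin(7*y))/(-12*y), still 0/0.
After 2 applications of L'Hôpital's rule the quotient is (-49*cos(7*y))/(-12); substituting y = 0 gives 49/12.

49/12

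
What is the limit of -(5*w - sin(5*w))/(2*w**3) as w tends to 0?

-125/12

Direct substitution gives 0/0.
Apply L'Hôpital: lim (5 - 5*cos(5*w))/(-6*w^2), still 0/0.
Apply L'Hôpital: lim (25*sin(5*w))/(-12*w), still 0/0.
After 3 applications of L'Hôpital's rule the quotient is (125*cos(5*w))/(-12); substituting w = 0 gives -125/12.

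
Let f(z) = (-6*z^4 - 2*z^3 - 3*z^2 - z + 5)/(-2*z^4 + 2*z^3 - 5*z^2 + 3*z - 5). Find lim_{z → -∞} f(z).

Numerator and denominator both have degree 4.
Dividing every term by z^4, all lower-order terms vanish and the limit is the ratio of leading coefficients, -6/(-2) = 3.

3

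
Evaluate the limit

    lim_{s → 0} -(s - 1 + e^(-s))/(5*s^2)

-1/10

Direct substitution gives 0/0.
Apply L'Hôpital: lim (1 - e^(-s))/(-10*s), still 0/0.
After 2 applications of L'Hôpital's rule the quotient is (e^(-s))/(-10); substituting s = 0 gives -1/10.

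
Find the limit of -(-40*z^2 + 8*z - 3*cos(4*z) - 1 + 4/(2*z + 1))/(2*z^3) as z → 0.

Substitution gives 0/0; apply L'Hôpital's rule 3 times.
After differentiating numerator and denominator 3 times the quotient is (-192*sin(4*z) - 192/(2*z + 1)^4)/(-12); at z = 0 this is 16.

16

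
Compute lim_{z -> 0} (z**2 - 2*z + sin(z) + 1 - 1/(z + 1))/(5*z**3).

Substitution gives 0/0 (the numerator vanishes to order 3).
Expand each term to order z^3: the coefficient of z^3 in −1/(1 + z) is 1 and in sin(z) is -1/6.
Lower-order terms cancel with the polynomial part, so the numerator is (5/6)·z^3 + o(z^3), and the limit is (5/6)/(5) = 1/6.

1/6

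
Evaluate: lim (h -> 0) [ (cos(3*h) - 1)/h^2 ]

Direct substitution gives 0/0.
Apply L'Hôpital: lim (-3*sin(3*h))/(2*h), still 0/0.
After 2 applications of L'Hôpital's rule the quotient is (-9*cos(3*h))/(2); substituting h = 0 gives -9/2.

-9/2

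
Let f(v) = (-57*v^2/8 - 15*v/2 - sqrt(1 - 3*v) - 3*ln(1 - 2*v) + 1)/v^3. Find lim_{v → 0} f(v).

Substitution gives 0/0; apply L'Hôpital's rule 3 times.
After differentiating numerator and denominator 3 times the quotient is (-48/(2*v - 1)^3 + 81/(8*(1 - 3*v)^(5/2)))/(6); at v = 0 this is 155/16.

155/16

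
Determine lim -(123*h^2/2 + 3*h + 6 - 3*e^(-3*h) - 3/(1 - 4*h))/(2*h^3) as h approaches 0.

Substitution gives 0/0 (the numerator vanishes to order 3).
Expand each term to order h^3: the coefficient of h^3 in -3·e^(-3h) is 27/2 and in -3·1/(1 - 4h) is -192.
Lower-order terms cancel with the polynomial part, so the numerator is (-357/2)·h^3 + o(h^3), and the limit is (-357/2)/(-2) = 357/4.

357/4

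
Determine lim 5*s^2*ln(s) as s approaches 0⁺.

0

This is a 0·(−∞) form. Rewrite as 5·ln(s) / s^(−2) and apply L'Hôpital:
the derivative quotient is 5·(1/s) / (−2·s^(−3)) = (-5/2)·s^2 → 0.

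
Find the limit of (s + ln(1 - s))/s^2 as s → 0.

Direct substitution gives 0/0.
Apply L'Hôpital: lim (1 - 1/(1 - s))/(2*s), still 0/0.
After 2 applications of L'Hôpital's rule the quotient is (-1/(1 - s)^2)/(2); substituting s = 0 gives -1/2.

-1/2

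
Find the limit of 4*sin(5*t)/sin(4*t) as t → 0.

5

Substitution gives 0/0.
Divide numerator and denominator by t: sin(5t)/t → 5 and sin(4t)/t → 4, so the limit is 4·5/4 = 5.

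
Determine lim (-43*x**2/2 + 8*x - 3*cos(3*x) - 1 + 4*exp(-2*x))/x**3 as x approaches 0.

Substitution gives 0/0; apply L'Hôpital's rule 3 times.
After differentiating numerator and denominator 3 times the quotient is (-81*sin(3*x) - 32*e^(-2*x))/(6); at x = 0 this is -16/3.

-16/3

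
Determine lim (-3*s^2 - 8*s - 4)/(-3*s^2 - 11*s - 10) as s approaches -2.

4

Since s = -2 makes numerator and denominator zero, (s + 2) divides both.
Cancelling it gives (-3*s - 2)/(-3*s - 5); now plug in s = -2 to get 4.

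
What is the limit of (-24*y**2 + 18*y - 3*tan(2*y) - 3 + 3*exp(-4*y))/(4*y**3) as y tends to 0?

-10

Substitution gives 0/0 (the numerator vanishes to order 3).
Expand each term to order y^3: the coefficient of y^3 in -3·tan(2y) is -8 and in 3·e^(-4y) is -32.
Lower-order terms cancel with the polynomial part, so the numerator is (-40)·y^3 + o(y^3), and the limit is (-40)/(4) = -10.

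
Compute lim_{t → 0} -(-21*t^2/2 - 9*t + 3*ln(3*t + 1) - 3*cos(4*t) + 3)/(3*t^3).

Substitution gives 0/0; apply L'Hôpital's rule 3 times.
After differentiating numerator and denominator 3 times the quotient is (-192*sin(4*t) + 162/(3*t + 1)^3)/(-18); at t = 0 this is -9.

-9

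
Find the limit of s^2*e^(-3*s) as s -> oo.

0

Write as s^2/e^{3s}, an ∞/∞ form.
Exponential growth dominates any polynomial, so repeated L'Hôpital (or the standard result) gives 0.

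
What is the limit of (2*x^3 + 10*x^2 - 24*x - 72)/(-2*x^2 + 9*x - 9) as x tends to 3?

Direct substitution gives 0/0, so factor. Both numerator and denominator have (x - 3) as a factor.
After cancelling, the expression reduces to (2*x^2 + 16*x + 24)/(3 - 2*x).
Substituting x = 3 gives -30.

-30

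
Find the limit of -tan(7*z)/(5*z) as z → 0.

Substitution gives 0/0.
Since tan(u)/u → 1 as u → 0, tan(7z)/(7z) → 1 and the limit is 7/(-5) = -7/5.

-7/5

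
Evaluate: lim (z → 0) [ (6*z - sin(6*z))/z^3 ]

Direct substitution gives 0/0.
Apply L'Hôpital: lim (6 - 6*cos(6*z))/(3*z^2), still 0/0.
Apply L'Hôpital: lim (36*sin(6*z))/(6*z), still 0/0.
After 3 applications of L'Hôpital's rule the quotient is (216*cos(6*z))/(6); substituting z = 0 gives 36.

36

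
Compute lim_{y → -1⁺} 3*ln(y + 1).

-∞

As y → -1⁺, y + 1 → 0⁺ and ln(y + 1) → −∞.
Multiplying by 3 gives -∞.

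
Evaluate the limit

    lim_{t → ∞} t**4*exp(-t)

Write as t^4/e^{1t}, an ∞/∞ form.
Exponential growth dominates any polynomial, so repeated L'Hôpital (or the standard result) gives 0.

0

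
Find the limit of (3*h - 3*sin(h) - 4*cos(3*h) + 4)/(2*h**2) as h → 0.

Substitution gives 0/0 (the numerator vanishes to order 2).
Expand each term to order h^2: the coefficient of h^2 in -4·cos(3h) is 18 and in -3·sin(h) is 0.
Lower-order terms cancel with the polynomial part, so the numerator is (18)·h^2 + o(h^2), and the limit is (18)/(2) = 9.

9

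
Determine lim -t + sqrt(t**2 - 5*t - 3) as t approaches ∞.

An ∞ − ∞ form. Rationalising with the conjugate, the difference becomes (-5t - 3) / (√(t^2 - 5*t - 3) + t).
For large t the denominator behaves like 2·t, so the quotient tends to -5/2 = -5/2.

-5/2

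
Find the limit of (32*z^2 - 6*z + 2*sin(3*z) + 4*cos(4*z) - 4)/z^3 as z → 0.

-9

Substitution gives 0/0 (the numerator vanishes to order 3).
Expand each term to order z^3: the coefficient of z^3 in 2·sin(3z) is -9 and in 4·cos(4z) is 0.
Lower-order terms cancel with the polynomial part, so the numerator is (-9)·z^3 + o(z^3), and the limit is (-9)/(1) = -9.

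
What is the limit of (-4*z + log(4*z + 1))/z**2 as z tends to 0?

Direct substitution gives 0/0.
Apply L'Hôpital: lim (-4 + 4/(4*z + 1))/(2*z), still 0/0.
After 2 applications of L'Hôpital's rule the quotient is (-16/(4*z + 1)^2)/(2); substituting z = 0 gives -8.

-8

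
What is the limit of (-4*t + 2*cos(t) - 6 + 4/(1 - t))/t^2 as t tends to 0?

Substitution gives 0/0; apply L'Hôpital's rule 2 times.
After differentiating numerator and denominator 2 times the quotient is (-2*cos(t) - 8/(t - 1)^3)/(2); at t = 0 this is 3.

3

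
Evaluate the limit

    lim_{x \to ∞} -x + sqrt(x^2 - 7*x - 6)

This has the form ∞ − ∞. Multiply and divide by the conjugate √(x^2 - 7*x - 6) + x.
That gives (-7x - 6) / (√(x^2 - 7*x - 6) + x).
Divide numerator and denominator by x: the limit is -7/(2·1) = -7/2.

-7/2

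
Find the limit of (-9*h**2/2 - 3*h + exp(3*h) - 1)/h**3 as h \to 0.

Direct substitution gives 0/0.
Apply L'Hôpital: lim (-9*h + 3*e^(3*h) - 3)/(3*h^2), still 0/0.
Apply L'Hôpital: lim (9*e^(3*h) - 9)/(6*h), still 0/0.
After 3 applications of L'Hôpital's rule the quotient is (27*e^(3*h))/(6); substituting h = 0 gives 9/2.

9/2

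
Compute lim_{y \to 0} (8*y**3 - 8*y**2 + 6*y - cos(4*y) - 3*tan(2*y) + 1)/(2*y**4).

-16/3

Substitution gives 0/0 (the numerator vanishes to order 4).
Expand each term to order y^4: the coefficient of y^4 in -3·tan(2y) is 0 and in −cos(4y) is -32/3.
Lower-order terms cancel with the polynomial part, so the numerator is (-32/3)·y^4 + o(y^4), and the limit is (-32/3)/(2) = -16/3.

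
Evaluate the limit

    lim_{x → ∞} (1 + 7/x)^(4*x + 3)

The base → 1 and the exponent → ∞: a 1^∞ form.
Take logarithms: (4x + 3)·ln(1 + 7/x). Since ln(1+u) ~ u for small u, this behaves like (4x)·(7/x) → 28.
So the limit is e^(28).

e^(28)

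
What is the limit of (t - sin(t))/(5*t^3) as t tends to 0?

Direct substitution gives 0/0.
Apply L'Hôpital: lim (1 - cos(t))/(15*t^2), still 0/0.
Apply L'Hôpital: lim (sin(t))/(30*t), still 0/0.
After 3 applications of L'Hôpital's rule the quotient is (cos(t))/(30); substituting t = 0 gives 1/30.

1/30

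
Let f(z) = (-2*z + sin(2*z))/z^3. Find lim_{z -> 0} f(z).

-4/3

Direct substitution gives 0/0.
Apply L'Hôpital: lim (2*cos(2*z) - 2)/(3*z^2), still 0/0.
Apply L'Hôpital: lim (-4*sin(2*z))/(6*z), still 0/0.
After 3 applications of L'Hôpital's rule the quotient is (-8*cos(2*z))/(6); substituting z = 0 gives -4/3.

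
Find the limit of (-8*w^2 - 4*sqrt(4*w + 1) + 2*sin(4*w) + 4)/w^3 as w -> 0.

-112/3

Substitution gives 0/0 (the numerator vanishes to order 3).
Expand each term to order w^3: the coefficient of w^3 in -4·√(1 + 4w) is -16 and in 2·sin(4w) is -64/3.
Lower-order terms cancel with the polynomial part, so the numerator is (-112/3)·w^3 + o(w^3), and the limit is (-112/3)/(1) = -112/3.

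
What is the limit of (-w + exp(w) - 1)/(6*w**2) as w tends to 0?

Direct substitution gives 0/0.
Apply L'Hôpital: lim (e^(w) - 1)/(12*w), still 0/0.
After 2 applications of L'Hôpital's rule the quotient is (e^(w))/(12); substituting w = 0 gives 1/12.

1/12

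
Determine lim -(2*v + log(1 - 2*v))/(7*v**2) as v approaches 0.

2/7

Direct substitution gives 0/0.
Apply L'Hôpital: lim (2 - 2/(1 - 2*v))/(-14*v), still 0/0.
After 2 applications of L'Hôpital's rule the quotient is (-4/(1 - 2*v)^2)/(-14); substituting v = 0 gives 2/7.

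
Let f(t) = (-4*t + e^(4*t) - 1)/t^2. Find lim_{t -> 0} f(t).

8

Direct substitution gives 0/0.
Apply L'Hôpital: lim (4*e^(4*t) - 4)/(2*t), still 0/0.
After 2 applications of L'Hôpital's rule the quotient is (16*e^(4*t))/(2); substituting t = 0 gives 8.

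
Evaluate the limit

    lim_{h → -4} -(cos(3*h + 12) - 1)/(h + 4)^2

Direct substitution gives 0/0.
Apply L'Hôpital: lim (-3*sin(3*h + 12))/(-2*h - 8), still 0/0.
After 2 applications of L'Hôpital's rule the quotient is (-9*cos(3*h + 12))/(-2); substituting h = -4 gives 9/2.

9/2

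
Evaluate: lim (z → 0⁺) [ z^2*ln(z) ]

0

This is a 0·(−∞) form. Rewrite as 1·ln(z) / z^(−2) and apply L'Hôpital:
the derivative quotient is 1·(1/z) / (−2·z^(−3)) = (-1/2)·z^2 → 0.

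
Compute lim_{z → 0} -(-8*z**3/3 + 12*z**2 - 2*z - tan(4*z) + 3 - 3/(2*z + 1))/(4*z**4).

12

Substitution gives 0/0 (the numerator vanishes to order 4).
Expand each term to order z^4: the coefficient of z^4 in -3·1/(1 + 2z) is -48 and in −tan(4z) is 0.
Lower-order terms cancel with the polynomial part, so the numerator is (-48)·z^4 + o(z^4), and the limit is (-48)/(-4) = 12.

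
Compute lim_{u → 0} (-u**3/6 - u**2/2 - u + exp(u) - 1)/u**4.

1/24

Direct substitution gives 0/0.
Apply L'Hôpital: lim (-u^2/2 - u + e^(u) - 1)/(4*u^3), still 0/0.
Apply L'Hôpital: lim (-u + e^(u) - 1)/(12*u^2), still 0/0.
Apply L'Hôpital: lim (e^(u) - 1)/(24*u), still 0/0.
After 4 applications of L'Hôpital's rule the quotient is (e^(u))/(24); substituting u = 0 gives 1/24.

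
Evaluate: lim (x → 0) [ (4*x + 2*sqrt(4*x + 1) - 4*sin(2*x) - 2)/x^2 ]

-4

Substitution gives 0/0; apply L'Hôpital's rule 2 times.
After differentiating numerator and denominator 2 times the quotient is (16*sin(2*x) - 8/(4*x + 1)^(3/2))/(2); at x = 0 this is -4.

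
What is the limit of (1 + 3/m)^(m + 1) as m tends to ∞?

e^(3)

Let L be the limit and take ln: ln L = lim (m + 1)·ln(1 + 3/m) = lim (m + 1)·(3/m + O(1/m²)) = 3.
Hence L = e^(3).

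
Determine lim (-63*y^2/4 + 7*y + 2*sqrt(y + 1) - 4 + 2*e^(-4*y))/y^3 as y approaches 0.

-509/24

Substitution gives 0/0; apply L'Hôpital's rule 3 times.
After differentiating numerator and denominator 3 times the quotient is (-128*e^(-4*y) + 3/(4*(y + 1)^(5/2)))/(6); at y = 0 this is -509/24.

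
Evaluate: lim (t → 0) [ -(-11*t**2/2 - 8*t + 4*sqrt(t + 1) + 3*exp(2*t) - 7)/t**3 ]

-17/4

Substitution gives 0/0; apply L'Hôpital's rule 3 times.
After differentiating numerator and denominator 3 times the quotient is (24*e^(2*t) + 3/(2*(t + 1)^(5/2)))/(-6); at t = 0 this is -17/4.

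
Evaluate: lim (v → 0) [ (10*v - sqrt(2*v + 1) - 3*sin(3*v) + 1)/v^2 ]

1/2

Substitution gives 0/0; apply L'Hôpital's rule 2 times.
After differentiating numerator and denominator 2 times the quotient is (27*sin(3*v) + (2*v + 1)^(-3/2))/(2); at v = 0 this is 1/2.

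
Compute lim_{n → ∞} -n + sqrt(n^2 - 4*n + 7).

This has the form ∞ − ∞. Multiply and divide by the conjugate √(n^2 - 4*n + 7) + n.
That gives (-4n + 7) / (√(n^2 - 4*n + 7) + n).
Divide numerator and denominator by n: the limit is -4/(2·1) = -2.

-2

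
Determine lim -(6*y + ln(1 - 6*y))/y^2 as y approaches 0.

Direct substitution gives 0/0.
Apply L'Hôpital: lim (6 - 6/(1 - 6*y))/(-2*y), still 0/0.
After 2 applications of L'Hôpital's rule the quotient is (-36/(1 - 6*y)^2)/(-2); substituting y = 0 gives 18.

18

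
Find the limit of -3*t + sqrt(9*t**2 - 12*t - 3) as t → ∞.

-2

This has the form ∞ − ∞. Multiply and divide by the conjugate √(9*t^2 - 12*t - 3) + 3t.
That gives (-12t - 3) / (√(9*t^2 - 12*t - 3) + 3t).
Divide numerator and denominator by t: the limit is -12/(2·3) = -2.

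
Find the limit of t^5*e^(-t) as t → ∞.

Write as t^5/e^{1t}, an ∞/∞ form.
Exponential growth dominates any polynomial, so repeated L'Hôpital (or the standard result) gives 0.

0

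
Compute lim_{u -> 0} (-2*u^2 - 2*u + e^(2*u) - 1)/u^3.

4/3

Direct substitution gives 0/0.
Apply L'Hôpital: lim (-4*u + 2*e^(2*u) - 2)/(3*u^2), still 0/0.
Apply L'Hôpital: lim (4*e^(2*u) - 4)/(6*u), still 0/0.
After 3 applications of L'Hôpital's rule the quotient is (8*e^(2*u))/(6); substituting u = 0 gives 4/3.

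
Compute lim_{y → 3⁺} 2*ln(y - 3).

-∞

As y → 3⁺, y - 3 → 0⁺ and ln(y - 3) → −∞.
Multiplying by 2 gives -∞.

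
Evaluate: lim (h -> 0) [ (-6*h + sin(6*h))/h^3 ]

Direct substitution gives 0/0.
Apply L'Hôpital: lim (6*cos(6*h) - 6)/(3*h^2), still 0/0.
Apply L'Hôpital: lim (-36*sin(6*h))/(6*h), still 0/0.
After 3 applications of L'Hôpital's rule the quotient is (-216*cos(6*h))/(6); substituting h = 0 gives -36.

-36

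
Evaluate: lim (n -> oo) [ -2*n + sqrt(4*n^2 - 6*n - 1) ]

-3/2

An ∞ − ∞ form. Rationalising with the conjugate, the difference becomes (-6n - 1) / (√(4*n^2 - 6*n - 1) + 2n).
For large n the denominator behaves like 2·2n, so the quotient tends to -6/4 = -3/2.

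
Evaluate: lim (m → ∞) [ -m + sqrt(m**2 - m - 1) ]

This has the form ∞ − ∞. Multiply and divide by the conjugate √(m^2 - m - 1) + m.
That gives (-m - 1) / (√(m^2 - m - 1) + m).
Divide numerator and denominator by m: the limit is -1/(2·1) = -1/2.

-1/2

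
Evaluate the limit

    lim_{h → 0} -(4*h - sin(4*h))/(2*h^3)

-16/3

Direct substitution gives 0/0.
Apply L'Hôpital: lim (4 - 4*cos(4*h))/(-6*h^2), still 0/0.
Apply L'Hôpital: lim (16*sin(4*h))/(-12*h), still 0/0.
After 3 applications of L'Hôpital's rule the quotient is (64*cos(4*h))/(-12); substituting h = 0 gives -16/3.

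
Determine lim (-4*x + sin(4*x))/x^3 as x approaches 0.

-32/3

Direct substitution gives 0/0.
Apply L'Hôpital: lim (4*cos(4*x) - 4)/(3*x^2), still 0/0.
Apply L'Hôpital: lim (-16*sin(4*x))/(6*x), still 0/0.
After 3 applications of L'Hôpital's rule the quotient is (-64*cos(4*x))/(6); substituting x = 0 gives -32/3.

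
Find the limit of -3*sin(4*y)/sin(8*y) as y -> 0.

Substitution gives 0/0.
Divide numerator and denominator by y: sin(4y)/y → 4 and sin(8y)/y → 8, so the limit is -3·4/8 = -3/2.

-3/2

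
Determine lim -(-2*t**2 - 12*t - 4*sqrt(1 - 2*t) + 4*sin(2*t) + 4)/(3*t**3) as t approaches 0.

10/9

Substitution gives 0/0 (the numerator vanishes to order 3).
Expand each term to order t^3: the coefficient of t^3 in 4·sin(2t) is -16/3 and in -4·√(1 - 2t) is 2.
Lower-order terms cancel with the polynomial part, so the numerator is (-10/3)·t^3 + o(t^3), and the limit is (-10/3)/(-3) = 10/9.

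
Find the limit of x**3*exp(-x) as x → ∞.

0

Write as x^3/e^{1x}, an ∞/∞ form.
Exponential growth dominates any polynomial, so repeated L'Hôpital (or the standard result) gives 0.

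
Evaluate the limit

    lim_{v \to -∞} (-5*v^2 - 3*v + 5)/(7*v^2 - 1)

-5/7

Numerator and denominator both have degree 2.
Dividing every term by v^2, all lower-order terms vanish and the limit is the ratio of leading coefficients, -5/(7) = -5/7.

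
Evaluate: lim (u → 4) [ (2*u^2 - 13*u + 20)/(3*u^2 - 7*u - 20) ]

At u = 4 both the top and bottom vanish — a removable singularity. Factoring out (u - 4) from each leaves (2*u - 5)/(3*u + 5), which at u = 4 equals 3/17.

3/17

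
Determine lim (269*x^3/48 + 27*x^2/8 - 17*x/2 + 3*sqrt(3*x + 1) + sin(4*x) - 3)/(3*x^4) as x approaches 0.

Substitution gives 0/0; apply L'Hôpital's rule 4 times.
After differentiating numerator and denominator 4 times the quotient is (256*sin(4*x) - 3645/(16*(3*x + 1)^(7/2)))/(72); at x = 0 this is -405/128.

-405/128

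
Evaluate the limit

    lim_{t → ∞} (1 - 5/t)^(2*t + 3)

e^(-10)

Let L be the limit and take ln: ln L = lim (2t + 3)·ln(1 - 5/t) = lim (2t + 3)·(-5/t + O(1/t²)) = -10.
Hence L = e^(-10).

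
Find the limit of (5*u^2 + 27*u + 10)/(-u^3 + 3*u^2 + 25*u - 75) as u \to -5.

Since u = -5 makes numerator and denominator zero, (u + 5) divides both.
Cancelling it gives (5*u + 2)/(-u^2 + 8*u - 15); now plug in u = -5 to get 23/80.

23/80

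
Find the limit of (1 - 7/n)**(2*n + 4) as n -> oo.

e^(-14)

Write it as [(1 - 7/n)^n]^(2) · (1 - 7/n)^(4). The bracketed term tends to e^(-7) and the second factor to 1, so the limit is e^(-14).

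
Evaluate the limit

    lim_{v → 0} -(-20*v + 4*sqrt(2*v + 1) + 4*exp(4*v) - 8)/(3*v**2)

-10

Substitution gives 0/0; apply L'Hôpital's rule 2 times.
After differentiating numerator and denominator 2 times the quotient is (64*e^(4*v) - 4/(2*v + 1)^(3/2))/(-6); at v = 0 this is -10.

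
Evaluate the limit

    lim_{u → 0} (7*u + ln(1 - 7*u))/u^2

-49/2

Direct substitution gives 0/0.
Apply L'Hôpital: lim (7 - 7/(1 - 7*u))/(2*u), still 0/0.
After 2 applications of L'Hôpital's rule the quotient is (-49/(1 - 7*u)^2)/(2); substituting u = 0 gives -49/2.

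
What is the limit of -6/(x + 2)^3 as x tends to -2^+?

As x → -2⁺, (x + 2) → 0⁺, so (x + 2)^3 → 0⁺ and -6/(x + 2)^3 → -∞.

-∞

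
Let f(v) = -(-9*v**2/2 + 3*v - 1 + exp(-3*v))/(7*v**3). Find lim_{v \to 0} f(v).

9/14

Direct substitution gives 0/0.
Apply L'Hôpital: lim (-9*v + 3 - 3*e^(-3*v))/(-21*v^2), still 0/0.
Apply L'Hôpital: lim (-9 + 9*e^(-3*v))/(-42*v), still 0/0.
After 3 applications of L'Hôpital's rule the quotient is (-27*e^(-3*v))/(-42); substituting v = 0 gives 9/14.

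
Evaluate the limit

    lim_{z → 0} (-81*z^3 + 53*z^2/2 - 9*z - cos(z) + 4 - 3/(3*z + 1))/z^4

-5833/24

Substitution gives 0/0 (the numerator vanishes to order 4).
Expand each term to order z^4: the coefficient of z^4 in −cos(z) is -1/24 and in -3·1/(1 + 3z) is -243.
Lower-order terms cancel with the polynomial part, so the numerator is (-5833/24)·z^4 + o(z^4), and the limit is (-5833/24)/(1) = -5833/24.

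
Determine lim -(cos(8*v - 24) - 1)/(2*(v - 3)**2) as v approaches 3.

Direct substitution gives 0/0.
Apply L'Hôpital: lim (-8*sin(8*v - 24))/(12 - 4*v), still 0/0.
After 2 applications of L'Hôpital's rule the quotient is (-64*cos(8*v - 24))/(-4); substituting v = 3 gives 16.

16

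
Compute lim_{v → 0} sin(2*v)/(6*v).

1/3

Substitution gives 0/0.
Write it as (2/6)·sin(2v)/(2v); since sin(u)/u → 1, the limit is 1/3.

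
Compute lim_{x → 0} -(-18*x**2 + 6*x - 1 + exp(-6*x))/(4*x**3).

Direct substitution gives 0/0.
Apply L'Hôpital: lim (-36*x + 6 - 6*e^(-6*x))/(-12*x^2), still 0/0.
Apply L'Hôpital: lim (-36 + 36*e^(-6*x))/(-24*x), still 0/0.
After 3 applications of L'Hôpital's rule the quotient is (-216*e^(-6*x))/(-24); substituting x = 0 gives 9.

9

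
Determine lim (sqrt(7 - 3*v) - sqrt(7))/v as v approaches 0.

A 0/0 form; rationalise with √(7 - 3v) + √7. This collapses the numerator to -3v, leaving -3/(√(7 - 3v) + √7) → -3/(2√7) = -3*√(7)/14.

-3*√(7)/14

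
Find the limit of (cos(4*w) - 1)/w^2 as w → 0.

Direct substitution gives 0/0.
Apply L'Hôpital: lim (-4*sin(4*w))/(2*w), still 0/0.
After 2 applications of L'Hôpital's rule the quotient is (-16*cos(4*w))/(2); substituting w = 0 gives -8.

-8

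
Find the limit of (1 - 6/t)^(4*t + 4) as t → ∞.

Let L be the limit and take ln: ln L = lim (4t + 4)·ln(1 - 6/t) = lim (4t + 4)·(-6/t + O(1/t²)) = -24.
Hence L = e^(-24).

e^(-24)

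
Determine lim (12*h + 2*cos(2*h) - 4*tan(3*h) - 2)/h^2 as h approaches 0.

-4

Substitution gives 0/0; apply L'Hôpital's rule 2 times.
After differentiating numerator and denominator 2 times the quotient is (-8*cos(2*h) - 72*tan(3*h)/cos(3*h)^2)/(2); at h = 0 this is -4.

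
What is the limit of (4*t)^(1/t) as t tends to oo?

Base → ∞ and exponent → 0: an ∞^0 form.
Take logs: (1/t)·ln(4·t^1) = (ln 4 + 1·ln t)/t → 0.
So the limit is e^0 = 1.

1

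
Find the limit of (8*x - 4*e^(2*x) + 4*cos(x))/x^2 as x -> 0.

Substitution gives 0/0; apply L'Hôpital's rule 2 times.
After differentiating numerator and denominator 2 times the quotient is (-16*e^(2*x) - 4*cos(x))/(2); at x = 0 this is -10.

-10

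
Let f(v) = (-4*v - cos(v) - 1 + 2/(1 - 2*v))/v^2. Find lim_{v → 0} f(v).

17/2

Substitution gives 0/0 (the numerator vanishes to order 2).
Expand each term to order v^2: the coefficient of v^2 in −cos(v) is 1/2 and in 2·1/(1 - 2v) is 8.
Lower-order terms cancel with the polynomial part, so the numerator is (17/2)·v^2 + o(v^2), and the limit is (17/2)/(1) = 17/2.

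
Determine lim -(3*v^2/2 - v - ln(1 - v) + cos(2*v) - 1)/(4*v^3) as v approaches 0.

Substitution gives 0/0; apply L'Hôpital's rule 3 times.
After differentiating numerator and denominator 3 times the quotient is (8*sin(2*v) - 2/(v - 1)^3)/(-24); at v = 0 this is -1/12.

-1/12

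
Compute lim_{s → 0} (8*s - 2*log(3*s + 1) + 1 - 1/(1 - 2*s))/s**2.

5

Substitution gives 0/0; apply L'Hôpital's rule 2 times.
After differentiating numerator and denominator 2 times the quotient is (18/(3*s + 1)^2 + 8/(2*s - 1)^3)/(2); at s = 0 this is 5.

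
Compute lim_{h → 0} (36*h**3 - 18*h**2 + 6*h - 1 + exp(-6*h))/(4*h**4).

27/2

Direct substitution gives 0/0.
Apply L'Hôpital: lim (108*h^2 - 36*h + 6 - 6*e^(-6*h))/(16*h^3), still 0/0.
Apply L'Hôpital: lim (216*h - 36 + 36*e^(-6*h))/(48*h^2), still 0/0.
Apply L'Hôpital: lim (216 - 216*e^(-6*h))/(96*h), still 0/0.
After 4 applications of L'Hôpital's rule the quotient is (1296*e^(-6*h))/(96); substituting h = 0 gives 27/2.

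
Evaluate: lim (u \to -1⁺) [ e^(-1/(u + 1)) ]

As u → -1⁺, -1/(u + 1) → −∞, so e^(-1/(u + 1)) → 0.

0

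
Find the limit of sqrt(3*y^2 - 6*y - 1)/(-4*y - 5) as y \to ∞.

For large |y|, √(3*y^2 - 6*y - 1) ≈ √3·|y| and the denominator ≈ -4y.
Since y → +∞, |y| = y, giving √3/(-4) = -√(3)/4.

-√(3)/4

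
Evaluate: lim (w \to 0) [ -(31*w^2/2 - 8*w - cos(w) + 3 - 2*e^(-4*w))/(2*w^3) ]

Substitution gives 0/0; apply L'Hôpital's rule 3 times.
After differentiating numerator and denominator 3 times the quotient is (-sin(w) + 128*e^(-4*w))/(-12); at w = 0 this is -32/3.

-32/3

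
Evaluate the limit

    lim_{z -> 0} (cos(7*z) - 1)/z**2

-49/2

Direct substitution gives 0/0.
Apply L'Hôpital: lim (-7*sin(7*z))/(2*z), still 0/0.
After 2 applications of L'Hôpital's rule the quotient is (-49*cos(7*z))/(2); substituting z = 0 gives -49/2.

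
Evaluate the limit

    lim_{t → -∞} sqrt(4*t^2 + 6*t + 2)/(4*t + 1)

For large |t|, √(4*t^2 + 6*t + 2) ≈ √4·|t| and the denominator ≈ 4t.
Since t → −∞, |t| = −t, giving −√4/(4) = -1/2.

-1/2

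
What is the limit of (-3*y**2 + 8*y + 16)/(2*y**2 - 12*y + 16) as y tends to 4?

-4

Since y = 4 makes numerator and denominator zero, (y - 4) divides both.
Cancelling it gives (-3*y - 4)/(2*y - 4); now plug in y = 4 to get -4.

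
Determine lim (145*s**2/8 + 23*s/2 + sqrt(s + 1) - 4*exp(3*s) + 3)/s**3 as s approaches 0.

Substitution gives 0/0; apply L'Hôpital's rule 3 times.
After differentiating numerator and denominator 3 times the quotient is (-108*e^(3*s) + 3/(8*(s + 1)^(5/2)))/(6); at s = 0 this is -287/16.

-287/16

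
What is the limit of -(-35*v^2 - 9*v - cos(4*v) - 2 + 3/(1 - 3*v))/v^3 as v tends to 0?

Substitution gives 0/0; apply L'Hôpital's rule 3 times.
After differentiating numerator and denominator 3 times the quotient is (-64*sin(4*v) + 486/(3*v - 1)^4)/(-6); at v = 0 this is -81.

-81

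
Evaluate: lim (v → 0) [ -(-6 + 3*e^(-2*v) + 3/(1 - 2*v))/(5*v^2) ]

Substitution gives 0/0; apply L'Hôpital's rule 2 times.
After differentiating numerator and denominator 2 times the quotient is (12*e^(-2*v) - 24/(2*v - 1)^3)/(-10); at v = 0 this is -18/5.

-18/5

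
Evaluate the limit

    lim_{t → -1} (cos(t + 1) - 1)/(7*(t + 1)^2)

-1/14

Direct substitution gives 0/0.
Apply L'Hôpital: lim (-sin(t + 1))/(14*t + 14), still 0/0.
After 2 applications of L'Hôpital's rule the quotient is (-cos(t + 1))/(14); substituting t = -1 gives -1/14.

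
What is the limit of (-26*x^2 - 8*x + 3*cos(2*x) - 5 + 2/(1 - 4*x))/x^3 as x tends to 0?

128

Substitution gives 0/0 (the numerator vanishes to order 3).
Expand each term to order x^3: the coefficient of x^3 in 2·1/(1 - 4x) is 128 and in 3·cos(2x) is 0.
Lower-order terms cancel with the polynomial part, so the numerator is (128)·x^3 + o(x^3), and the limit is (128)/(1) = 128.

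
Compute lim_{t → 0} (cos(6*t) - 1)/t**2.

-18

Direct substitution gives 0/0.
Apply L'Hôpital: lim (-6*sin(6*t))/(2*t), still 0/0.
After 2 applications of L'Hôpital's rule the quotient is (-36*cos(6*t))/(2); substituting t = 0 gives -18.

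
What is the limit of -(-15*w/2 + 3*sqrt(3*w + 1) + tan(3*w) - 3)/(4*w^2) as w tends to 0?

27/32

Substitution gives 0/0 (the numerator vanishes to order 2).
Expand each term to order w^2: the coefficient of w^2 in 3·√(1 + 3w) is -27/8 and in tan(3w) is 0.
Lower-order terms cancel with the polynomial part, so the numerator is (-27/8)·w^2 + o(w^2), and the limit is (-27/8)/(-4) = 27/32.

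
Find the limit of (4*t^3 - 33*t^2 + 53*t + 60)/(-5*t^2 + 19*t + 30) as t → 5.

Since t = 5 makes numerator and denominator zero, (t - 5) divides both.
Cancelling it gives (4*t^2 - 13*t - 12)/(-5*t - 6); now plug in t = 5 to get -23/31.

-23/31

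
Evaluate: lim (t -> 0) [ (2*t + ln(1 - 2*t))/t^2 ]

-2

Direct substitution gives 0/0.
Apply L'Hôpital: lim (2 - 2/(1 - 2*t))/(2*t), still 0/0.
After 2 applications of L'Hôpital's rule the quotient is (-4/(1 - 2*t)^2)/(2); substituting t = 0 gives -2.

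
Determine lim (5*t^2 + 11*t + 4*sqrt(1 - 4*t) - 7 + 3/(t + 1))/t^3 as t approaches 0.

-19

Substitution gives 0/0 (the numerator vanishes to order 3).
Expand each term to order t^3: the coefficient of t^3 in 4·√(1 - 4t) is -16 and in 3·1/(1 + t) is -3.
Lower-order terms cancel with the polynomial part, so the numerator is (-19)·t^3 + o(t^3), and the limit is (-19)/(1) = -19.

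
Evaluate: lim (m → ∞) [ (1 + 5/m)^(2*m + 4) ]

e^(10)

Write it as [(1 + 5/m)^m]^(2) · (1 + 5/m)^(4). The bracketed term tends to e^(5) and the second factor to 1, so the limit is e^(10).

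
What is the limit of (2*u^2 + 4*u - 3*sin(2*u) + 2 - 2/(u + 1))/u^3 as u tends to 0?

6

Substitution gives 0/0 (the numerator vanishes to order 3).
Expand each term to order u^3: the coefficient of u^3 in -3·sin(2u) is 4 and in -2·1/(1 + u) is 2.
Lower-order terms cancel with the polynomial part, so the numerator is (6)·u^3 + o(u^3), and the limit is (6)/(1) = 6.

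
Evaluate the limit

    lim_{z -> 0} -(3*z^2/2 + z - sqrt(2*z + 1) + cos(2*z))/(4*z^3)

Substitution gives 0/0 (the numerator vanishes to order 3).
Expand each term to order z^3: the coefficient of z^3 in cos(2z) is 0 and in −√(1 + 2z) is -1/2.
Lower-order terms cancel with the polynomial part, so the numerator is (-1/2)·z^3 + o(z^3), and the limit is (-1/2)/(-4) = 1/8.

1/8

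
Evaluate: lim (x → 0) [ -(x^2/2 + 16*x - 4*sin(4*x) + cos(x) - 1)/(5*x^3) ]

Substitution gives 0/0; apply L'Hôpital's rule 3 times.
After differentiating numerator and denominator 3 times the quotient is (sin(x) + 256*cos(4*x))/(-30); at x = 0 this is -128/15.

-128/15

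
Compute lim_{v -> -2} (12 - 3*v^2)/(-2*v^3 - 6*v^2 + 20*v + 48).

At v = -2 both the top and bottom vanish — a removable singularity. Factoring out (v + 2) from each leaves (6 - 3*v)/(-2*v^2 - 2*v + 24), which at v = -2 equals 3/5.

3/5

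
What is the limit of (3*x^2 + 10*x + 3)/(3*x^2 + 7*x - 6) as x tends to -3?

8/11

Since x = -3 makes numerator and denominator zero, (x + 3) divides both.
Cancelling it gives (3*x + 1)/(3*x - 2); now plug in x = -3 to get 8/11.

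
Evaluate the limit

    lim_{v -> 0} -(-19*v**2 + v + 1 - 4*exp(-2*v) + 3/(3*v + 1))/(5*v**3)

Substitution gives 0/0 (the numerator vanishes to order 3).
Expand each term to order v^3: the coefficient of v^3 in 3·1/(1 + 3v) is -81 and in -4·e^(-2v) is 16/3.
Lower-order terms cancel with the polynomial part, so the numerator is (-227/3)·v^3 + o(v^3), and the limit is (-227/3)/(-5) = 227/15.

227/15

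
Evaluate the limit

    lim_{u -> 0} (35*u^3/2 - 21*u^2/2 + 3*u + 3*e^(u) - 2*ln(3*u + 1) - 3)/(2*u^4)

Substitution gives 0/0; apply L'Hôpital's rule 4 times.
After differentiating numerator and denominator 4 times the quotient is (3*e^(u) + 972/(3*u + 1)^4)/(48); at u = 0 this is 325/16.

325/16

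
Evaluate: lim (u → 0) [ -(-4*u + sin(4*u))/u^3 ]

Direct substitution gives 0/0.
Apply L'Hôpital: lim (4*cos(4*u) - 4)/(-3*u^2), still 0/0.
Apply L'Hôpital: lim (-16*sin(4*u))/(-6*u), still 0/0.
After 3 applications of L'Hôpital's rule the quotient is (-64*cos(4*u))/(-6); substituting u = 0 gives 32/3.

32/3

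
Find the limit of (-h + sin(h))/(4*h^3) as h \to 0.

-1/24

Direct substitution gives 0/0.
Apply L'Hôpital: lim (cos(h) - 1)/(12*h^2), still 0/0.
Apply L'Hôpital: lim (-sin(h))/(24*h), still 0/0.
After 3 applications of L'Hôpital's rule the quotient is (-cos(h))/(24); substituting h = 0 gives -1/24.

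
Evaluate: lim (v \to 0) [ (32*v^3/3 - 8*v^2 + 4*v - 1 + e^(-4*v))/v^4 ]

Direct substitution gives 0/0.
Apply L'Hôpital: lim (32*v^2 - 16*v + 4 - 4*e^(-4*v))/(4*v^3), still 0/0.
Apply L'Hôpital: lim (64*v - 16 + 16*e^(-4*v))/(12*v^2), still 0/0.
Apply L'Hôpital: lim (64 - 64*e^(-4*v))/(24*v), still 0/0.
After 4 applications of L'Hôpital's rule the quotient is (256*e^(-4*v))/(24); substituting v = 0 gives 32/3.

32/3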